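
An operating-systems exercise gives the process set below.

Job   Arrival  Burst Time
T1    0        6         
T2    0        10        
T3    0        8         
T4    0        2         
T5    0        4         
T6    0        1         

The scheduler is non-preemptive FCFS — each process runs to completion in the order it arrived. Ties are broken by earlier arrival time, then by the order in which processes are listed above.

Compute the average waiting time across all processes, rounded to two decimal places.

Schedule: | T1 0-6 | T2 6-16 | T3 16-24 | T4 24-26 | T5 26-30 | T6 30-31 |
Completion: T1=6  T2=16  T3=24  T4=26  T5=30  T6=31
Waiting times: T1=0, T2=6, T3=16, T4=24, T5=26, T6=30
Average waiting = (0+6+16+24+26+30) / 6 = 102/6 = 17.00

17.00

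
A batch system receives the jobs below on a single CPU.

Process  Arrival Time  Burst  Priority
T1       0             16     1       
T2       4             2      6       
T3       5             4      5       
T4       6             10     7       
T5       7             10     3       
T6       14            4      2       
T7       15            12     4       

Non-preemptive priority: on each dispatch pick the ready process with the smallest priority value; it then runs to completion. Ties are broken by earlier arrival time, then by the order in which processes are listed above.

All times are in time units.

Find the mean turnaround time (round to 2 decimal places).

29.86

Schedule: | T1 0-16 | T6 16-20 | T5 20-30 | T7 30-42 | T3 42-46 | T2 46-48 | T4 48-58 |
Completion: T1=16  T2=48  T3=46  T4=58  T5=30  T6=20  T7=42
Turnaround (C−A): T1=16  T2=44  T3=41  T4=52  T5=23  T6=6  T7=27
Turnaround times: T1=16, T2=44, T3=41, T4=52, T5=23, T6=6, T7=27
Average turnaround = (16+44+41+52+23+6+27) / 7 = 209/7 = 29.86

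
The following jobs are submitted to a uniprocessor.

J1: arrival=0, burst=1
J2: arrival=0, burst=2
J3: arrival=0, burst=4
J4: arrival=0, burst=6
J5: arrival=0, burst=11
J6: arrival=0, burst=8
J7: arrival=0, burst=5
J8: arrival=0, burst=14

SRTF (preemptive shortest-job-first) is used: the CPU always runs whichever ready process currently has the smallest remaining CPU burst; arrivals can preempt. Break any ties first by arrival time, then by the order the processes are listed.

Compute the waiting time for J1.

0

Gantt: | J1 0-1 | J2 1-3 | J3 3-7 | J7 7-12 | J4 12-18 | J6 18-26 | J5 26-37 | J8 37-51 |
Completion: J1=1  J2=3  J3=7  J4=18  J5=37  J6=26  J7=12  J8=51
Waiting(J1) = turnaround − burst = 1 − 1 = 0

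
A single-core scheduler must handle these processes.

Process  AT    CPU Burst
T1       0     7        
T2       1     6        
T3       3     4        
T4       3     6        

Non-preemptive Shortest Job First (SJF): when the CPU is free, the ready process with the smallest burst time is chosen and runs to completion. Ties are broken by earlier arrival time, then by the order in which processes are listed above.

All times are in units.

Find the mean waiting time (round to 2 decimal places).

Schedule: | T1 0-7 | T3 7-11 | T2 11-17 | T4 17-23 |
Completion: T1=7  T2=17  T3=11  T4=23
Waiting times: T1=0, T2=10, T3=4, T4=14
Average waiting = (0+10+4+14) / 4 = 28/4 = 7.00

7.00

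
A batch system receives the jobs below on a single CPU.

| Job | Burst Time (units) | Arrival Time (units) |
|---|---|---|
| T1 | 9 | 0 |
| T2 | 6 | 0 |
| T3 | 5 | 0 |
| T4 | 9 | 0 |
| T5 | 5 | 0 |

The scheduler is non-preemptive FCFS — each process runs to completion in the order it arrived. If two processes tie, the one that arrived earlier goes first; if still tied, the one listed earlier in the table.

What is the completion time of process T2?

Schedule: | T1 0-9 | T2 9-15 | T3 15-20 | T4 20-29 | T5 29-34 |
Completion: T1=9  T2=15  T3=20  T4=29  T5=34
Turnaround (C−A): T1=9  T2=15  T3=20  T4=29  T5=34

15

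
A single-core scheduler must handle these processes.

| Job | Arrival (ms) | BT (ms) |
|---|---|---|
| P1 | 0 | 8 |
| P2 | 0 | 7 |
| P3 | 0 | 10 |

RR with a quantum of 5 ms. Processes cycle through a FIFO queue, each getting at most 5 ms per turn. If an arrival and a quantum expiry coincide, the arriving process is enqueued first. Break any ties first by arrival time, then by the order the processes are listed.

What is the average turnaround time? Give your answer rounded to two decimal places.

21.00

Schedule: | P1 0-5 | P2 5-10 | P3 10-15 | P1 15-18 | P2 18-20 | P3 20-25 |
Completion: P1=18  P2=20  P3=25
Turnaround times: P1=18, P2=20, P3=25
Average turnaround = (18+20+25) / 3 = 63/3 = 21.00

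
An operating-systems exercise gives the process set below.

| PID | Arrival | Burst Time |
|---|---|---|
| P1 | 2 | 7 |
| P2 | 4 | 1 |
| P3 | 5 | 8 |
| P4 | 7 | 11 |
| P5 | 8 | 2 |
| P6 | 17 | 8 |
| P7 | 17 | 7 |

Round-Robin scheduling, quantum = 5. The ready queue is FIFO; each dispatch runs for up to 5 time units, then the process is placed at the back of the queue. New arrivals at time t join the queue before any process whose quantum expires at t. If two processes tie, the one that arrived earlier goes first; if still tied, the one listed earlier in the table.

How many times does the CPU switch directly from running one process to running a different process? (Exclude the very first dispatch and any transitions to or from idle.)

Schedule: | idle 0-2 | P1 2-7 | P2 7-8 | P3 8-13 | P4 13-18 | P1 18-20 | P5 20-22 | P3 22-25 | P6 25-30 | P7 30-35 | P4 35-40 | P6 40-43 | P7 43-45 | P4 45-46 |
Completion: P1=20  P2=8  P3=25  P4=46  P5=22  P6=43  P7=45
Turnaround (C−A): P1=18  P2=4  P3=20  P4=39  P5=14  P6=26  P7=28

12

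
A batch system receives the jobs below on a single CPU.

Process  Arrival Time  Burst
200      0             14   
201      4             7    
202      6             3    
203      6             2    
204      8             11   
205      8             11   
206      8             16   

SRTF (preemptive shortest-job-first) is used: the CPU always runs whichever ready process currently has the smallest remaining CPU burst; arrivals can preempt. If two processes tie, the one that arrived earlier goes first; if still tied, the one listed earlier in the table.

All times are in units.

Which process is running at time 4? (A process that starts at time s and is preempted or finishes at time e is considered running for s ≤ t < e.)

201

Timeline: | 200 0-4 | 201 4-6 | 203 6-8 | 202 8-11 | 201 11-16 | 200 16-26 | 204 26-37 | 205 37-48 | 206 48-64 |
Completion: 200=26  201=16  202=11  203=8  204=37  205=48  206=64
Turnaround (C−A): 200=26  201=12  202=5  203=2  204=29  205=40  206=56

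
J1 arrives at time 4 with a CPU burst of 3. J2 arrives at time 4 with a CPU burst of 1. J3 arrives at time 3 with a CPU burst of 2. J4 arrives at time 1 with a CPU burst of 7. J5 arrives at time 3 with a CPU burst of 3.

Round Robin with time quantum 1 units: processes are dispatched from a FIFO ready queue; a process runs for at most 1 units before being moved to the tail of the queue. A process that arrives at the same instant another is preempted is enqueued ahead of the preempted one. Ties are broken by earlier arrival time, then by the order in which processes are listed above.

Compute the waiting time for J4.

Schedule: | idle 0-1 | J4 1-3 | J3 3-4 | J5 4-5 | J4 5-6 | J1 6-7 | J2 7-8 | J3 8-9 | J5 9-10 | J4 10-11 | J1 11-12 | J5 12-13 | J4 13-14 | J1 14-15 | J4 15-17 |
Completion: J1=15  J2=8  J3=9  J4=17  J5=13
Waiting(J4) = turnaround − burst = 16 − 7 = 9

9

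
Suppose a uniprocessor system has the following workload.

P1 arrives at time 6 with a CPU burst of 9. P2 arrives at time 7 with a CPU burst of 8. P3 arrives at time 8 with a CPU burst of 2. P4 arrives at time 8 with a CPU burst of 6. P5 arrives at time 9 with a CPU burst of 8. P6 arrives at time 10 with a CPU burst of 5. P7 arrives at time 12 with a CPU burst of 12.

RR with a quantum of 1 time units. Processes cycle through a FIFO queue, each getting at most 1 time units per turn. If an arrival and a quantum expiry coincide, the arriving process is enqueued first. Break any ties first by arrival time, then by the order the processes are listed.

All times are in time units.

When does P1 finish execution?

Schedule: | idle 0-6 | P1 6-7 | P2 7-8 | P1 8-9 | P3 9-10 | P4 10-11 | P2 11-12 | P5 12-13 | P1 13-14 | P6 14-15 | P3 15-16 | P4 16-17 | P7 17-18 | P2 18-19 | P5 19-20 | P1 20-21 | P6 21-22 | P4 22-23 | P7 23-24 | P2 24-25 | P5 25-26 | P1 26-27 | P6 27-28 | P4 28-29 | P7 29-30 | P2 30-31 | P5 31-32 | P1 32-33 | P6 33-34 | P4 34-35 | P7 35-36 | P2 36-37 | P5 37-38 | P1 38-39 | P6 39-40 | P4 40-41 | P7 41-42 | P2 42-43 | P5 43-44 | P1 44-45 | P7 45-46 | P2 46-47 | P5 47-48 | P1 48-49 | P7 49-50 | P5 50-51 | P7 51-56 |
Completion: P1=49  P2=47  P3=16  P4=41  P5=51  P6=40  P7=56
Turnaround (C−A): P1=43  P2=40  P3=8  P4=33  P5=42  P6=30  P7=44

49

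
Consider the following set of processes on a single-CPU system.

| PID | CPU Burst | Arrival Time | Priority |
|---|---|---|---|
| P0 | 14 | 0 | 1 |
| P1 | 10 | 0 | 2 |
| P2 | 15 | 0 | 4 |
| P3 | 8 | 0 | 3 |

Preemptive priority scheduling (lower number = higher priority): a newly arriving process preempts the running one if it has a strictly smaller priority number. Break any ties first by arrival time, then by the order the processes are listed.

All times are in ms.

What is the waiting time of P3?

24

Schedule: | P0 0-14 | P1 14-24 | P3 24-32 | P2 32-47 |
Completion: P0=14  P1=24  P2=47  P3=32
Waiting(P3) = turnaround − burst = 32 − 8 = 24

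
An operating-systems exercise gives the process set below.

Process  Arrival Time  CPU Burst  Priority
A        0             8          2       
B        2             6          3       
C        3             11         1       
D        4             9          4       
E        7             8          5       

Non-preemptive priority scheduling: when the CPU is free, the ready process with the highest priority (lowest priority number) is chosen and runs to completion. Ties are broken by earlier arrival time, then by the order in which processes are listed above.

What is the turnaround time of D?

Schedule: | A 0-8 | C 8-19 | B 19-25 | D 25-34 | E 34-42 |
Completion: A=8  B=25  C=19  D=34  E=42
Turnaround (C−A): A=8  B=23  C=16  D=30  E=35
Turnaround(D) = completion − arrival = 34 − 4 = 30

30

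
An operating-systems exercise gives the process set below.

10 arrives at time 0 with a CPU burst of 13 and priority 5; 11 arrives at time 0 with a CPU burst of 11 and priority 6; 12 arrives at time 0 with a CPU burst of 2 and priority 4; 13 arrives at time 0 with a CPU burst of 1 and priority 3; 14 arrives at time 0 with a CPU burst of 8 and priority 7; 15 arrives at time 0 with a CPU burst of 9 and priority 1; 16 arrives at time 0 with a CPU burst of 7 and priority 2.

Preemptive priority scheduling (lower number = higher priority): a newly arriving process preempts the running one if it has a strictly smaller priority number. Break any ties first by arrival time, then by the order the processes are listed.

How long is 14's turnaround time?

Gantt: | 15 0-9 | 16 9-16 | 13 16-17 | 12 17-19 | 10 19-32 | 11 32-43 | 14 43-51 |
Completion: 10=32  11=43  12=19  13=17  14=51  15=9  16=16
Turnaround(14) = completion − arrival = 51 − 0 = 51

51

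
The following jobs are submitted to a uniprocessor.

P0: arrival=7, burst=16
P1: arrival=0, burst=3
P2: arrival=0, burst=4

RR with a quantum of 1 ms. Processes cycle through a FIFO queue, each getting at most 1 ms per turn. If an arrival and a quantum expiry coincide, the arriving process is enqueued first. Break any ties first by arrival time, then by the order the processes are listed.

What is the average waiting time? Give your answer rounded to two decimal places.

1.67

Schedule: | P1 0-1 | P2 1-2 | P1 2-3 | P2 3-4 | P1 4-5 | P2 5-7 | P0 7-23 |
Completion: P0=23  P1=5  P2=7
Turnaround (C−A): P0=16  P1=5  P2=7
Waiting times: P0=0, P1=2, P2=3
Average waiting = (0+2+3) / 3 = 5/3 = 1.67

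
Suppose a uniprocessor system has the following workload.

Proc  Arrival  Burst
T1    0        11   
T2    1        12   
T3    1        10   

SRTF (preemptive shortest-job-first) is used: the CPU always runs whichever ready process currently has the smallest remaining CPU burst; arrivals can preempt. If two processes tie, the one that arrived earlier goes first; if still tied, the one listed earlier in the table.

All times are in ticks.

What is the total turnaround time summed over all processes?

Gantt: | T1 0-11 | T3 11-21 | T2 21-33 |
Completion: T1=11  T2=33  T3=21
Turnaround (C−A): T1=11  T2=32  T3=20
Turnaround = completion − arrival: T1=11, T2=32, T3=20
Total turnaround = 11 + 32 + 20 = 63

63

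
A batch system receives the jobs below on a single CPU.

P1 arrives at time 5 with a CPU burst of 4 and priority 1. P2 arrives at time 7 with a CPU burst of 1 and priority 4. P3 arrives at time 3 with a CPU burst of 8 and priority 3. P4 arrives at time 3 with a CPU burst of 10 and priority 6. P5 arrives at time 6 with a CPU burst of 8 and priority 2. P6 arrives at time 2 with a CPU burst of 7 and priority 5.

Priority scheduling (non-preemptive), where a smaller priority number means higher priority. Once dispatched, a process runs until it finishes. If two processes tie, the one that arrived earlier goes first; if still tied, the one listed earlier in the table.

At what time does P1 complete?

13

Timeline: | idle 0-2 | P6 2-9 | P1 9-13 | P5 13-21 | P3 21-29 | P2 29-30 | P4 30-40 |
Completion: P1=13  P2=30  P3=29  P4=40  P5=21  P6=9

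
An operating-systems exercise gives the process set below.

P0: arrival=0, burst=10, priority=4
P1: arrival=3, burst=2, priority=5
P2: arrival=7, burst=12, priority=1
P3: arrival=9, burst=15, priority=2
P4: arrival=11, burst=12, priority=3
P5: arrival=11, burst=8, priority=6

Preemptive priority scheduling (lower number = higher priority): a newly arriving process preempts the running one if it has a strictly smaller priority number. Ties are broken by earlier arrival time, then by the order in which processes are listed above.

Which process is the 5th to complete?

P1

Schedule: | P0 0-7 | P2 7-19 | P3 19-34 | P4 34-46 | P0 46-49 | P1 49-51 | P5 51-59 |
Completion: P0=49  P1=51  P2=19  P3=34  P4=46  P5=59
Turnaround (C−A): P0=49  P1=48  P2=12  P3=25  P4=35  P5=48
Finish order: P2 → P3 → P4 → P0 → P1 → P5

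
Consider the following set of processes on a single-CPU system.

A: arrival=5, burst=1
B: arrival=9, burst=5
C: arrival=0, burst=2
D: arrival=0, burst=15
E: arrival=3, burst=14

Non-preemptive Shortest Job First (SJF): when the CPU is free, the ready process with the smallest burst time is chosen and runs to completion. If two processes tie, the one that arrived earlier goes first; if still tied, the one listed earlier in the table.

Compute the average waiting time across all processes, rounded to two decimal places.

Timeline: | C 0-2 | D 2-17 | A 17-18 | B 18-23 | E 23-37 |
Completion: A=18  B=23  C=2  D=17  E=37
Turnaround (C−A): A=13  B=14  C=2  D=17  E=34
Waiting times: A=12, B=9, C=0, D=2, E=20
Average waiting = (12+9+0+2+20) / 5 = 43/5 = 8.60

8.60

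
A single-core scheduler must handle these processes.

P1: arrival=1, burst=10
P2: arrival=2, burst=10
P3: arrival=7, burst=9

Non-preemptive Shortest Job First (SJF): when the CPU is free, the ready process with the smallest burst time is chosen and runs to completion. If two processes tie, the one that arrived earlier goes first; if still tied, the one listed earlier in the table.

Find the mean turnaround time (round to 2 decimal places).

Gantt: | idle 0-1 | P1 1-11 | P3 11-20 | P2 20-30 |
Completion: P1=11  P2=30  P3=20
Turnaround (C−A): P1=10  P2=28  P3=13
Turnaround times: P1=10, P2=28, P3=13
Average turnaround = (10+28+13) / 3 = 51/3 = 17.00

17.00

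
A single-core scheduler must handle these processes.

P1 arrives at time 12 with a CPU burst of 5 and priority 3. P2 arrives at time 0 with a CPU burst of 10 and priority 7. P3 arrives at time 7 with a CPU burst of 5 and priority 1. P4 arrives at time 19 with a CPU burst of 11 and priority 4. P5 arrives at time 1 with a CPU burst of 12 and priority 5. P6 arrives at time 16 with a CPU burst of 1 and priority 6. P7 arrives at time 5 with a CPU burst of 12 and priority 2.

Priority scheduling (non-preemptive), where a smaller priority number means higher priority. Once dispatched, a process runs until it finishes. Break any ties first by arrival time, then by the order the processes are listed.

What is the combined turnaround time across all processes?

Timeline: | P2 0-10 | P3 10-15 | P7 15-27 | P1 27-32 | P4 32-43 | P5 43-55 | P6 55-56 |
Completion: P1=32  P2=10  P3=15  P4=43  P5=55  P6=56  P7=27
Turnaround (C−A): P1=20  P2=10  P3=8  P4=24  P5=54  P6=40  P7=22
Turnaround = completion − arrival: P1=20, P2=10, P3=8, P4=24, P5=54, P6=40, P7=22
Total turnaround = 20 + 10 + 8 + 24 + 54 + 40 + 22 = 178

178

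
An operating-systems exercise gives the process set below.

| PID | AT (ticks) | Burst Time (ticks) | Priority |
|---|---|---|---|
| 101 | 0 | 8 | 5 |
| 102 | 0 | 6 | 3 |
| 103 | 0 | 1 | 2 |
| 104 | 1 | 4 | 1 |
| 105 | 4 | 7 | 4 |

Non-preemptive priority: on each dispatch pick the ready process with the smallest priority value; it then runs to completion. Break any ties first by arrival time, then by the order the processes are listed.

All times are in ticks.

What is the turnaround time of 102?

11

Gantt: | 103 0-1 | 104 1-5 | 102 5-11 | 105 11-18 | 101 18-26 |
Completion: 101=26  102=11  103=1  104=5  105=18
Turnaround(102) = completion − arrival = 11 − 0 = 11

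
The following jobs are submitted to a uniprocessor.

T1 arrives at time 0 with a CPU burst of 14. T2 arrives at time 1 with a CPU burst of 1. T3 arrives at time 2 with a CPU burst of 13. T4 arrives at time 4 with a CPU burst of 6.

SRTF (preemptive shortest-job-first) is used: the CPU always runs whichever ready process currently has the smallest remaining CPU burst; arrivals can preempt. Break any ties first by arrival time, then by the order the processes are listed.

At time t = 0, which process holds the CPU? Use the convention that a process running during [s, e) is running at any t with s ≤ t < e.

Gantt: | T1 0-1 | T2 1-2 | T1 2-4 | T4 4-10 | T1 10-21 | T3 21-34 |
Completion: T1=21  T2=2  T3=34  T4=10

T1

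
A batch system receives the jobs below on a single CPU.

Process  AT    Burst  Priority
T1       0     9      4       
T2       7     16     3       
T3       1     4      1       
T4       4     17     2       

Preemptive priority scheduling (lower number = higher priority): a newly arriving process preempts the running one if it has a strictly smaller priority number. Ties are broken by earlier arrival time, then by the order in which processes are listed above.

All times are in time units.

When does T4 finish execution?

22

Gantt: | T1 0-1 | T3 1-5 | T4 5-22 | T2 22-38 | T1 38-46 |
Completion: T1=46  T2=38  T3=5  T4=22
Turnaround (C−A): T1=46  T2=31  T3=4  T4=18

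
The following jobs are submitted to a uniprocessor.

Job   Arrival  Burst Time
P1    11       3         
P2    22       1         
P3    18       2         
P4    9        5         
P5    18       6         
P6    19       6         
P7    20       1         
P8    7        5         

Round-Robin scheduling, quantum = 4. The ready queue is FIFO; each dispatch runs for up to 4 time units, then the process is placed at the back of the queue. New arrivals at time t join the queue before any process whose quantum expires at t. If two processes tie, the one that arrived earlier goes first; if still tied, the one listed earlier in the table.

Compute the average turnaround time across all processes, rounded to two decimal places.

Gantt: | idle 0-7 | P8 7-11 | P4 11-15 | P1 15-18 | P8 18-19 | P4 19-20 | P3 20-22 | P5 22-26 | P6 26-30 | P7 30-31 | P2 31-32 | P5 32-34 | P6 34-36 |
Completion: P1=18  P2=32  P3=22  P4=20  P5=34  P6=36  P7=31  P8=19
Turnaround (C−A): P1=7  P2=10  P3=4  P4=11  P5=16  P6=17  P7=11  P8=12
Turnaround times: P1=7, P2=10, P3=4, P4=11, P5=16, P6=17, P7=11, P8=12
Average turnaround = (7+10+4+11+16+17+11+12) / 8 = 88/8 = 11.00

11.00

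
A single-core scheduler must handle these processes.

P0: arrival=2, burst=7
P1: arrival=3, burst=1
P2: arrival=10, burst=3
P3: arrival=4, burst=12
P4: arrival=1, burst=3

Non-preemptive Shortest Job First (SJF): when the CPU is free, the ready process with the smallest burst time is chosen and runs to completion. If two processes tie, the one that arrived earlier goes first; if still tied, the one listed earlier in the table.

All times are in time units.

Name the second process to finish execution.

Timeline: | idle 0-1 | P4 1-4 | P1 4-5 | P0 5-12 | P2 12-15 | P3 15-27 |
Completion: P0=12  P1=5  P2=15  P3=27  P4=4
Turnaround (C−A): P0=10  P1=2  P2=5  P3=23  P4=3
Finish order: P4 → P1 → P0 → P2 → P3

P1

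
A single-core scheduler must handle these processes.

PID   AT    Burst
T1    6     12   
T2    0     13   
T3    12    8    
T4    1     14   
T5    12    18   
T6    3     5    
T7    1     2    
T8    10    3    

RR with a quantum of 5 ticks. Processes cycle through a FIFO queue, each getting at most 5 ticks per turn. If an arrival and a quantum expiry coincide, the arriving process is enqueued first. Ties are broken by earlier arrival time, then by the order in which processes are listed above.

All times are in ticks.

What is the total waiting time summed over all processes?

246

Schedule: | T2 0-5 | T4 5-10 | T7 10-12 | T6 12-17 | T2 17-22 | T1 22-27 | T8 27-30 | T4 30-35 | T3 35-40 | T5 40-45 | T2 45-48 | T1 48-53 | T4 53-57 | T3 57-60 | T5 60-65 | T1 65-67 | T5 67-75 |
Completion: T1=67  T2=48  T3=60  T4=57  T5=75  T6=17  T7=12  T8=30
Waiting = turnaround − burst: T1=49, T2=35, T3=40, T4=42, T5=45, T6=9, T7=9, T8=17
Total waiting = 49 + 35 + 40 + 42 + 45 + 9 + 9 + 17 = 246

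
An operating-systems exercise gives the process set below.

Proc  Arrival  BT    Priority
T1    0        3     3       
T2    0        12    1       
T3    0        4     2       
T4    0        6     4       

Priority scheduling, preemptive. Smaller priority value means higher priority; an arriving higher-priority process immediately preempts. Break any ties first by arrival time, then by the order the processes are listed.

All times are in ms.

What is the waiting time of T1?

Schedule: | T2 0-12 | T3 12-16 | T1 16-19 | T4 19-25 |
Completion: T1=19  T2=12  T3=16  T4=25
Waiting(T1) = turnaround − burst = 19 − 3 = 16

16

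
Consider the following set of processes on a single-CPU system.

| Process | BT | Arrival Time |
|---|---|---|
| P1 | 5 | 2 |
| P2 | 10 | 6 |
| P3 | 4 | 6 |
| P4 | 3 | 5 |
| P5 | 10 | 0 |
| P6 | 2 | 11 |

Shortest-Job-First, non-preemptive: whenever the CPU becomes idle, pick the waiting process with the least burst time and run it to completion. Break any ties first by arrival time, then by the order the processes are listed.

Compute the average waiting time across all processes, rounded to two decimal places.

8.50

Timeline: | P5 0-10 | P4 10-13 | P6 13-15 | P3 15-19 | P1 19-24 | P2 24-34 |
Completion: P1=24  P2=34  P3=19  P4=13  P5=10  P6=15
Turnaround (C−A): P1=22  P2=28  P3=13  P4=8  P5=10  P6=4
Waiting times: P1=17, P2=18, P3=9, P4=5, P5=0, P6=2
Average waiting = (17+18+9+5+0+2) / 6 = 51/6 = 8.50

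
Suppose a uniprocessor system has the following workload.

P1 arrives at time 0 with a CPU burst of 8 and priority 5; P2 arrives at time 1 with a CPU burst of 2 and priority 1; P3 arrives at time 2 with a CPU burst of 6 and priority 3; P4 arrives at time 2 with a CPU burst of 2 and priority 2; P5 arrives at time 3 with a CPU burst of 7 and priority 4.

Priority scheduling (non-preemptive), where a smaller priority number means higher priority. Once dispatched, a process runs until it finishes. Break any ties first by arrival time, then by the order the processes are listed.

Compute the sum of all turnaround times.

Schedule: | P1 0-8 | P2 8-10 | P4 10-12 | P3 12-18 | P5 18-25 |
Completion: P1=8  P2=10  P3=18  P4=12  P5=25
Turnaround (C−A): P1=8  P2=9  P3=16  P4=10  P5=22
Turnaround = completion − arrival: P1=8, P2=9, P3=16, P4=10, P5=22
Total turnaround = 8 + 9 + 16 + 10 + 22 = 65

65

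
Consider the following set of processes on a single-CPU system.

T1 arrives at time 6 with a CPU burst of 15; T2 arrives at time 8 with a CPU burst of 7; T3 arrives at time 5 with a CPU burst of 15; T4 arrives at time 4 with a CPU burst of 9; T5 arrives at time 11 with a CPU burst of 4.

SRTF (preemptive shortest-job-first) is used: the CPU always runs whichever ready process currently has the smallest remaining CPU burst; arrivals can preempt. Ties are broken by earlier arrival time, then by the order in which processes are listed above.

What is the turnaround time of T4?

9

Schedule: | idle 0-4 | T4 4-13 | T5 13-17 | T2 17-24 | T3 24-39 | T1 39-54 |
Completion: T1=54  T2=24  T3=39  T4=13  T5=17
Turnaround (C−A): T1=48  T2=16  T3=34  T4=9  T5=6
Turnaround(T4) = completion − arrival = 13 − 4 = 9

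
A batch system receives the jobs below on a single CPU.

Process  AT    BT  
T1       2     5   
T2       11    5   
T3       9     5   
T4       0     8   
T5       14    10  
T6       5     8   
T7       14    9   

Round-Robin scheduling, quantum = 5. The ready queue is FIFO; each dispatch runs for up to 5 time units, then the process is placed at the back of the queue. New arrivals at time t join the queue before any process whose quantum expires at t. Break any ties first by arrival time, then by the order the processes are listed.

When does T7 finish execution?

Timeline: | T4 0-5 | T1 5-10 | T6 10-15 | T4 15-18 | T3 18-23 | T2 23-28 | T5 28-33 | T7 33-38 | T6 38-41 | T5 41-46 | T7 46-50 |
Completion: T1=10  T2=28  T3=23  T4=18  T5=46  T6=41  T7=50

50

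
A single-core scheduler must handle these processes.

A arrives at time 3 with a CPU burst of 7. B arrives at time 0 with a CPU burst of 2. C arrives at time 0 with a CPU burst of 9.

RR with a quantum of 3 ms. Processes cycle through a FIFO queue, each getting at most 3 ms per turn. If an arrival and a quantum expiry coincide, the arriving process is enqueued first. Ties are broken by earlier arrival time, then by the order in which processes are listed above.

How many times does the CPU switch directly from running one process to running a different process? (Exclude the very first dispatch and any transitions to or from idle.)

Schedule: | B 0-2 | C 2-5 | A 5-8 | C 8-11 | A 11-14 | C 14-17 | A 17-18 |
Completion: A=18  B=2  C=17
Turnaround (C−A): A=15  B=2  C=17

6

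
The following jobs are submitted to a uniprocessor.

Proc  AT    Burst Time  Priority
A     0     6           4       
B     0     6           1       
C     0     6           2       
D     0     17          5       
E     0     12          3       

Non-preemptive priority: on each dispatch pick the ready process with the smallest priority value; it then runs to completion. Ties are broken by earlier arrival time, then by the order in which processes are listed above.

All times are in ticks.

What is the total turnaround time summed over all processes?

Gantt: | B 0-6 | C 6-12 | E 12-24 | A 24-30 | D 30-47 |
Completion: A=30  B=6  C=12  D=47  E=24
Turnaround (C−A): A=30  B=6  C=12  D=47  E=24
Turnaround = completion − arrival: A=30, B=6, C=12, D=47, E=24
Total turnaround = 30 + 6 + 12 + 47 + 24 = 119

119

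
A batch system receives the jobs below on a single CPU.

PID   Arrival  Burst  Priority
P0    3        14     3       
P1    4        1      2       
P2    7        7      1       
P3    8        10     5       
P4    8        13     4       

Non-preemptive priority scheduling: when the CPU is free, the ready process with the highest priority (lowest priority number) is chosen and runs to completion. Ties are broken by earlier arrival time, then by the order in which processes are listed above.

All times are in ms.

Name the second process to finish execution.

P2

Schedule: | idle 0-3 | P0 3-17 | P2 17-24 | P1 24-25 | P4 25-38 | P3 38-48 |
Completion: P0=17  P1=25  P2=24  P3=48  P4=38
Finish order: P0 → P2 → P1 → P4 → P3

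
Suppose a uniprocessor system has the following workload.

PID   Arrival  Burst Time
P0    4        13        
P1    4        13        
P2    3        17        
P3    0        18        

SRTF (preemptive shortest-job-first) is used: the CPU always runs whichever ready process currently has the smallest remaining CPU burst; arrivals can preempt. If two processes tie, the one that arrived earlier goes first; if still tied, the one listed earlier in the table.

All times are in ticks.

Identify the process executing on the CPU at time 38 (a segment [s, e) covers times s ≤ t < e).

P3

Gantt: | P3 0-4 | P0 4-17 | P1 17-30 | P3 30-44 | P2 44-61 |
Completion: P0=17  P1=30  P2=61  P3=44
Turnaround (C−A): P0=13  P1=26  P2=58  P3=44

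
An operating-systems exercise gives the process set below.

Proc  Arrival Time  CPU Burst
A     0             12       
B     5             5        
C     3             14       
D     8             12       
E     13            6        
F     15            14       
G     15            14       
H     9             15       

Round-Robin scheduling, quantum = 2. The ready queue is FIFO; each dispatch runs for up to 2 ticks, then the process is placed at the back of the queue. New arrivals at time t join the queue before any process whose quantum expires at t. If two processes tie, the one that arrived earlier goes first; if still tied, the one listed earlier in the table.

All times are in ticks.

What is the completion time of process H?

Schedule: | A 0-4 | C 4-6 | A 6-8 | B 8-10 | C 10-12 | D 12-14 | A 14-16 | H 16-18 | B 18-20 | C 20-22 | E 22-24 | D 24-26 | F 26-28 | G 28-30 | A 30-32 | H 32-34 | B 34-35 | C 35-37 | E 37-39 | D 39-41 | F 41-43 | G 43-45 | A 45-47 | H 47-49 | C 49-51 | E 51-53 | D 53-55 | F 55-57 | G 57-59 | H 59-61 | C 61-63 | D 63-65 | F 65-67 | G 67-69 | H 69-71 | C 71-73 | D 73-75 | F 75-77 | G 77-79 | H 79-81 | F 81-83 | G 83-85 | H 85-87 | F 87-89 | G 89-91 | H 91-92 |
Completion: A=47  B=35  C=73  D=75  E=53  F=89  G=91  H=92

92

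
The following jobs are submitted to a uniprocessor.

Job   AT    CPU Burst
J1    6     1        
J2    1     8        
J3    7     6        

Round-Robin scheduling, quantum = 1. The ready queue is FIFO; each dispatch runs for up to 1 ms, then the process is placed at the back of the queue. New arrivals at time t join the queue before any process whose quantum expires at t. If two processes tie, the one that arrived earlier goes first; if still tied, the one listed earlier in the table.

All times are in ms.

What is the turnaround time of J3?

9

Schedule: | idle 0-1 | J2 1-6 | J1 6-7 | J2 7-8 | J3 8-9 | J2 9-10 | J3 10-11 | J2 11-12 | J3 12-16 |
Completion: J1=7  J2=12  J3=16
Turnaround(J3) = completion − arrival = 16 − 7 = 9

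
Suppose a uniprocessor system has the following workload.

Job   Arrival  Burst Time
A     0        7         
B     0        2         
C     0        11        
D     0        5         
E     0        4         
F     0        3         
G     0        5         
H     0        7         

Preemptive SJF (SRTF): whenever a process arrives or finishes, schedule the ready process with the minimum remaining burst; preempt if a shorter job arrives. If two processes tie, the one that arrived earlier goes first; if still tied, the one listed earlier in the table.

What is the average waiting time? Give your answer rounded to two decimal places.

13.50

Gantt: | B 0-2 | F 2-5 | E 5-9 | D 9-14 | G 14-19 | A 19-26 | H 26-33 | C 33-44 |
Completion: A=26  B=2  C=44  D=14  E=9  F=5  G=19  H=33
Turnaround (C−A): A=26  B=2  C=44  D=14  E=9  F=5  G=19  H=33
Waiting times: A=19, B=0, C=33, D=9, E=5, F=2, G=14, H=26
Average waiting = (19+0+33+9+5+2+14+26) / 8 = 108/8 = 13.50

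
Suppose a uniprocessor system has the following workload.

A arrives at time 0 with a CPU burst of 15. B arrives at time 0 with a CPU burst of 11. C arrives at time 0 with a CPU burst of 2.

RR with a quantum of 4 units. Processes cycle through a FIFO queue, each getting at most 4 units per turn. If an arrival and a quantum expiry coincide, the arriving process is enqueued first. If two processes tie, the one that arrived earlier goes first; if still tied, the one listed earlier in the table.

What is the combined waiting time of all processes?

Schedule: | A 0-4 | B 4-8 | C 8-10 | A 10-14 | B 14-18 | A 18-22 | B 22-25 | A 25-28 |
Completion: A=28  B=25  C=10
Turnaround (C−A): A=28  B=25  C=10
Waiting = turnaround − burst: A=13, B=14, C=8
Total waiting = 13 + 14 + 8 = 35

35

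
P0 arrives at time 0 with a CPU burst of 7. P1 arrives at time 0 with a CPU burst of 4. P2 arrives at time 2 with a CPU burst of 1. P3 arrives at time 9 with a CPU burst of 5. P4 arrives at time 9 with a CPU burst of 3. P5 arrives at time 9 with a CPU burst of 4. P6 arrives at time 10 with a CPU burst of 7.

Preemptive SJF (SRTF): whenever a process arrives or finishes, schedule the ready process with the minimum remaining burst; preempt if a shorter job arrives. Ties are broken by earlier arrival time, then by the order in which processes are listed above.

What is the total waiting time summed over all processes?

39

Timeline: | P1 0-2 | P2 2-3 | P1 3-5 | P0 5-12 | P4 12-15 | P5 15-19 | P3 19-24 | P6 24-31 |
Completion: P0=12  P1=5  P2=3  P3=24  P4=15  P5=19  P6=31
Waiting = turnaround − burst: P0=5, P1=1, P2=0, P3=10, P4=3, P5=6, P6=14
Total waiting = 5 + 1 + 0 + 10 + 3 + 6 + 14 = 39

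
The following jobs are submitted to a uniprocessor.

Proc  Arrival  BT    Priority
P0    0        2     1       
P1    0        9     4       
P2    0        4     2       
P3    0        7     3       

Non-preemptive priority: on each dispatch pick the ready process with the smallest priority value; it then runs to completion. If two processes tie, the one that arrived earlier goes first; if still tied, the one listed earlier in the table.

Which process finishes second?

Schedule: | P0 0-2 | P2 2-6 | P3 6-13 | P1 13-22 |
Completion: P0=2  P1=22  P2=6  P3=13
Turnaround (C−A): P0=2  P1=22  P2=6  P3=13
Finish order: P0 → P2 → P3 → P1

P2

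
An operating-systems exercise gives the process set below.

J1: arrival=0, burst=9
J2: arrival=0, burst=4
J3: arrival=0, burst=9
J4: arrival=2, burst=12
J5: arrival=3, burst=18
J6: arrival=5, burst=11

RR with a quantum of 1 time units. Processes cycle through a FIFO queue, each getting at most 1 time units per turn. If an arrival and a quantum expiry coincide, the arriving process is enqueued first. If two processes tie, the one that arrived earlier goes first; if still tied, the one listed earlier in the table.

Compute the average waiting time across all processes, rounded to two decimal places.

Schedule: | J1 0-1 | J2 1-2 | J3 2-3 | J1 3-4 | J4 4-5 | J2 5-6 | J5 6-7 | J3 7-8 | J1 8-9 | J6 9-10 | J4 10-11 | J2 11-12 | J5 12-13 | J3 13-14 | J1 14-15 | J6 15-16 | J4 16-17 | J2 17-18 | J5 18-19 | J3 19-20 | J1 20-21 | J6 21-22 | J4 22-23 | J5 23-24 | J3 24-25 | J1 25-26 | J6 26-27 | J4 27-28 | J5 28-29 | J3 29-30 | J1 30-31 | J6 31-32 | J4 32-33 | J5 33-34 | J3 34-35 | J1 35-36 | J6 36-37 | J4 37-38 | J5 38-39 | J3 39-40 | J1 40-41 | J6 41-42 | J4 42-43 | J5 43-44 | J3 44-45 | J6 45-46 | J4 46-47 | J5 47-48 | J6 48-49 | J4 49-50 | J5 50-51 | J6 51-52 | J4 52-53 | J5 53-54 | J6 54-55 | J4 55-56 | J5 56-63 |
Completion: J1=41  J2=18  J3=45  J4=56  J5=63  J6=55
Waiting times: J1=32, J2=14, J3=36, J4=42, J5=42, J6=39
Average waiting = (32+14+36+42+42+39) / 6 = 205/6 = 34.17

34.17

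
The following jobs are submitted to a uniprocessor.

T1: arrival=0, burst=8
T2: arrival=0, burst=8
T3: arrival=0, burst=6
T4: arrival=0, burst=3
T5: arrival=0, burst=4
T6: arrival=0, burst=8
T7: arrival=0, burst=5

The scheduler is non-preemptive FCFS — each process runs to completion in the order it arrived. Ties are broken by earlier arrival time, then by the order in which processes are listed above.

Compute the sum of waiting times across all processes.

137

Schedule: | T1 0-8 | T2 8-16 | T3 16-22 | T4 22-25 | T5 25-29 | T6 29-37 | T7 37-42 |
Completion: T1=8  T2=16  T3=22  T4=25  T5=29  T6=37  T7=42
Turnaround (C−A): T1=8  T2=16  T3=22  T4=25  T5=29  T6=37  T7=42
Waiting = turnaround − burst: T1=0, T2=8, T3=16, T4=22, T5=25, T6=29, T7=37
Total waiting = 0 + 8 + 16 + 22 + 25 + 29 + 37 = 137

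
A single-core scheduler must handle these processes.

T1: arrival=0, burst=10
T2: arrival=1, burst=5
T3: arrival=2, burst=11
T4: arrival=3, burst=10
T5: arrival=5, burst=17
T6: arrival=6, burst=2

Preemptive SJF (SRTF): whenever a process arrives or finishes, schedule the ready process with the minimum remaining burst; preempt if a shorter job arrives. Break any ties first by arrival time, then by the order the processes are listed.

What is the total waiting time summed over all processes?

79

Timeline: | T1 0-1 | T2 1-6 | T6 6-8 | T1 8-17 | T4 17-27 | T3 27-38 | T5 38-55 |
Completion: T1=17  T2=6  T3=38  T4=27  T5=55  T6=8
Waiting = turnaround − burst: T1=7, T2=0, T3=25, T4=14, T5=33, T6=0
Total waiting = 7 + 0 + 25 + 14 + 33 + 0 = 79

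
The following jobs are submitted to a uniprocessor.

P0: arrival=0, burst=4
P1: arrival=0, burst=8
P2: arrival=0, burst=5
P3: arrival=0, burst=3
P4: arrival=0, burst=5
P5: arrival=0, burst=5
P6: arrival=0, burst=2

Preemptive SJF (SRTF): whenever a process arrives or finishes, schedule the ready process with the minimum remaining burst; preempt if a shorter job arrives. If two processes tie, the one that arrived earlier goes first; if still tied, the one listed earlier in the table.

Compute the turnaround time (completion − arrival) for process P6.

2

Schedule: | P6 0-2 | P3 2-5 | P0 5-9 | P2 9-14 | P4 14-19 | P5 19-24 | P1 24-32 |
Completion: P0=9  P1=32  P2=14  P3=5  P4=19  P5=24  P6=2
Turnaround (C−A): P0=9  P1=32  P2=14  P3=5  P4=19  P5=24  P6=2
Turnaround(P6) = completion − arrival = 2 − 0 = 2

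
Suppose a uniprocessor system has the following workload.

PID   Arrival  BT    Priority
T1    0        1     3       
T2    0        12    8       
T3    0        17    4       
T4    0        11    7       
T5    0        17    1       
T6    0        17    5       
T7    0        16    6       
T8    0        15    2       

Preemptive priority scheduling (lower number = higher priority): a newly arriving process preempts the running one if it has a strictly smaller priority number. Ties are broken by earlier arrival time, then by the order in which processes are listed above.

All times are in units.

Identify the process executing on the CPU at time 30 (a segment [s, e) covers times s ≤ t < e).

Timeline: | T5 0-17 | T8 17-32 | T1 32-33 | T3 33-50 | T6 50-67 | T7 67-83 | T4 83-94 | T2 94-106 |
Completion: T1=33  T2=106  T3=50  T4=94  T5=17  T6=67  T7=83  T8=32

T8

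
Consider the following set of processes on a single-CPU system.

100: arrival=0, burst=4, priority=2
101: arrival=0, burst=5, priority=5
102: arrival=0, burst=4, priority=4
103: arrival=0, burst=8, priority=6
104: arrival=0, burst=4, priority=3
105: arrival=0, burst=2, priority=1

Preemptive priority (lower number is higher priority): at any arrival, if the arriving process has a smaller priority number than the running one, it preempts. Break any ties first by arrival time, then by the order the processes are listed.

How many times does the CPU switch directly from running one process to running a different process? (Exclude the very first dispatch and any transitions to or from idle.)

Gantt: | 105 0-2 | 100 2-6 | 104 6-10 | 102 10-14 | 101 14-19 | 103 19-27 |
Completion: 100=6  101=19  102=14  103=27  104=10  105=2
Turnaround (C−A): 100=6  101=19  102=14  103=27  104=10  105=2

5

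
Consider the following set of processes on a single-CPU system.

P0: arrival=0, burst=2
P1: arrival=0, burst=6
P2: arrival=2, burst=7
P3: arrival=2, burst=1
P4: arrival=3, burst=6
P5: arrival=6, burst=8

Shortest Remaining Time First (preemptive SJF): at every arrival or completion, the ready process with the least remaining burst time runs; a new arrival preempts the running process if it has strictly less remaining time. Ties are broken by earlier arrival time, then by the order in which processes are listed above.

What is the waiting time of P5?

16

Gantt: | P0 0-2 | P3 2-3 | P1 3-9 | P4 9-15 | P2 15-22 | P5 22-30 |
Completion: P0=2  P1=9  P2=22  P3=3  P4=15  P5=30
Waiting(P5) = turnaround − burst = 24 − 8 = 16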